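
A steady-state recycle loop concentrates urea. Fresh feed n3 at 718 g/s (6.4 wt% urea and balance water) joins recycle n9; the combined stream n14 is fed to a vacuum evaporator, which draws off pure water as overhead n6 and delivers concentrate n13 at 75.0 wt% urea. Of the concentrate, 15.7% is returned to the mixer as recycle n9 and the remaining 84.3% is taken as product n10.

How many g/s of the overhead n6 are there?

Overall urea balance (none leaves overhead): urea in fresh feed = urea in product, i.e. 718×0.064 = (1−0.157)·n13·0.750.
n13 = 45.952/(0.750×0.843) = 72.68 g/s.
Recycle n9 = 0.157×72.68 = 11.411 g/s.
Combined feed n14 = 718 + 11.411 = 729.41 g/s.
Overhead n6 = n14 − n13 = 729.41 − 72.68 = 656.73 g/s.

656.7 g/s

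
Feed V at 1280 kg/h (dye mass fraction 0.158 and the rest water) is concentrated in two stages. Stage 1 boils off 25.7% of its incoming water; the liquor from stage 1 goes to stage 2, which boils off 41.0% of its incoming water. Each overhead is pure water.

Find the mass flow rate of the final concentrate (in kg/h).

674.7 kg/h

water in feed = 1280×0.842 = 1077.8 kg/h.
After stage 1: water left = (1−0.257)×1077.8 = 800.78; stream total = 1003 kg/h.
After stage 2: water left = (1−0.410)×800.78 = 472.46; final concentrate = 674.7 kg/h.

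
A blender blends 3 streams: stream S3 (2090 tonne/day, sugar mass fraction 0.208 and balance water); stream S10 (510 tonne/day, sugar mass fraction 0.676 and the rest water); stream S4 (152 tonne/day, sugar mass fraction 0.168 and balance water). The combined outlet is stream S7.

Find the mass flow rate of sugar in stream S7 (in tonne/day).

805 tonne/day

sugar out = sugar in = 2090×0.208 + 510×0.676 + 152×0.168 = 805.02 tonne/day.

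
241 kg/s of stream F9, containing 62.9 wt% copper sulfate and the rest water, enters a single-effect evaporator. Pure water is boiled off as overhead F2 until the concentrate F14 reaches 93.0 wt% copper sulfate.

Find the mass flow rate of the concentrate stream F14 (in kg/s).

163 kg/s

copper sulfate is conserved: 241×0.629 = 151.59 kg/s all reports to the concentrate.
Concentrate = 151.59/(target fraction) = 163 kg/s.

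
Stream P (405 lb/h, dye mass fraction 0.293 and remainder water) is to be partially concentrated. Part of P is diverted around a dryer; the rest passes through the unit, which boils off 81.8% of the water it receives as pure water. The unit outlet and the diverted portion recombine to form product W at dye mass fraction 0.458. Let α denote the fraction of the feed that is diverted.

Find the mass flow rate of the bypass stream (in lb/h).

152.7 lb/h

All 405×0.293 = 118.66 lb/h of dye reaches W, so W = 118.66/0.458 = 259.09 lb/h and vapour = 145.91 lb/h.
The evaporator receives (1−α)·405 of feed at 0.707 water and removes 0.818 of that water:
0.818×0.707×(1−α)×405 = 145.91
(1−α) = 145.91/234.22 = 0.6229;  α = 0.3771.
Bypass flow = 0.3771×405 = 152.71 lb/h.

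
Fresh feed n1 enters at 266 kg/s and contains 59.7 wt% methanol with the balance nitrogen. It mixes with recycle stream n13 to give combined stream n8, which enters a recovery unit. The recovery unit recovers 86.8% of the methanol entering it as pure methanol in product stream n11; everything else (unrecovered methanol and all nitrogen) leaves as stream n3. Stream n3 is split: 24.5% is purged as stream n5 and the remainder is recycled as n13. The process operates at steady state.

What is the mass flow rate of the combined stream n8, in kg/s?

nitrogen enters only via n1 and leaves only via the purge: 266×0.403 = 0.245×(nitrogen in n3), and the recovery unit passes all nitrogen, so nitrogen in n8 = nitrogen in n3 = 437.54 kg/s.
methanol in n8: m_A = 266×0.597 + (1−0.245)·(1−0.868)·m_A, so m_A = 158.8/0.9003 = 176.38 kg/s.
n8 = 176.38 + 437.54 = 613.92 kg/s.

613.9 kg/s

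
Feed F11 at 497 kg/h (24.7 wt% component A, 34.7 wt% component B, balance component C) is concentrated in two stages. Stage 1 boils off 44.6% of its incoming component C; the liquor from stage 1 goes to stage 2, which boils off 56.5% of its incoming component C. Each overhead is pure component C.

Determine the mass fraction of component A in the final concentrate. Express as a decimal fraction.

component C in feed = 497×0.406 = 201.78 kg/h.
After stage 1: component C left = (1−0.446)×201.78 = 111.79; stream total = 407.01 kg/h.
After stage 2: component C left = (1−0.565)×111.79 = 48.627; final concentrate = 343.85 kg/h.
component A fraction = 122.76/343.85 = 0.357.

0.357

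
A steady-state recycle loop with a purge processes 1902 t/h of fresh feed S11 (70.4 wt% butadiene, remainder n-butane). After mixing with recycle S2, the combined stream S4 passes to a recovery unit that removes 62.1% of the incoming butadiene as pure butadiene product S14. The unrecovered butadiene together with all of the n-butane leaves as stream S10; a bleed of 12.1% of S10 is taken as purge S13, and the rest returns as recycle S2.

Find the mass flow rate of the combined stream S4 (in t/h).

n-butane enters only via S11 and leaves only via the purge: 1902×0.296 = 0.121×(n-butane in S10), and the recovery unit passes all n-butane, so n-butane in S4 = n-butane in S10 = 4652.8 t/h.
butadiene in S4: m_A = 1902×0.704 + (1−0.121)·(1−0.621)·m_A, so m_A = 1339/0.6669 = 2007.9 t/h.
S4 = 2007.9 + 4652.8 = 6660.8 t/h.

6661 t/h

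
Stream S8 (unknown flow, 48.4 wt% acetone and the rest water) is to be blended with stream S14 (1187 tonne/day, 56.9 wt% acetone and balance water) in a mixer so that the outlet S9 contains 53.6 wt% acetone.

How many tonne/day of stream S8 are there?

753.3 tonne/day

Let S8 be the unknown flow. Total out = 1187 + S8.
acetone balance: 675.4 + 0.484·S8 = 0.536·(1187 + S8)
(0.484 − 0.536)·S8 = 0.536×1187 − 675.4 = -39.171
S8 = -39.171 / -0.052 = 753.29 tonne/day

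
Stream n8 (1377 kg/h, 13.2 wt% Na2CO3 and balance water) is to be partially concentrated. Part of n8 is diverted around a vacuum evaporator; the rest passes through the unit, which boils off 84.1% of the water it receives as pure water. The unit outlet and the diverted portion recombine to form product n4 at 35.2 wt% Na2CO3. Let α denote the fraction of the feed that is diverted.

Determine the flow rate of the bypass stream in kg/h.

All 1377×0.132 = 181.76 kg/h of Na2CO3 reaches n4, so n4 = 181.76/0.352 = 516.38 kg/h and vapour = 860.62 kg/h.
The evaporator receives (1−α)·1377 of feed at 0.868 water and removes 0.841 of that water:
0.841×0.868×(1−α)×1377 = 860.62
(1−α) = 860.62/1005.2 = 0.8562;  α = 0.1438.
Bypass flow = 0.1438×1377 = 198.04 kg/h.

198 kg/h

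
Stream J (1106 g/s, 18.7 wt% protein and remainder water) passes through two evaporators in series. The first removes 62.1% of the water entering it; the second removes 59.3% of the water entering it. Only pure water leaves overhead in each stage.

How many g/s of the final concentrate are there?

water in feed = 1106×0.813 = 899.18 g/s.
After stage 1: water left = (1−0.621)×899.18 = 340.79; stream total = 547.61 g/s.
After stage 2: water left = (1−0.593)×340.79 = 138.7; final concentrate = 345.52 g/s.

345.5 g/s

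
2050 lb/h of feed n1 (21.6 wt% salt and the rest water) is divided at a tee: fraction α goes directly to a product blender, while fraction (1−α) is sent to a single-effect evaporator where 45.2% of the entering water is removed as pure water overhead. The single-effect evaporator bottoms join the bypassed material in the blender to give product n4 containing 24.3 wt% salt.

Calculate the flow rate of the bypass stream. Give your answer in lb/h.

1407 lb/h

All 2050×0.216 = 442.8 lb/h of salt reaches n4, so n4 = 442.8/0.243 = 1822.2 lb/h and vapour = 227.78 lb/h.
The evaporator receives (1−α)·2050 of feed at 0.784 water and removes 0.452 of that water:
0.452×0.784×(1−α)×2050 = 227.78
(1−α) = 227.78/726.45 = 0.3135;  α = 0.6865.
Bypass flow = 0.6865×2050 = 1407.2 lb/h.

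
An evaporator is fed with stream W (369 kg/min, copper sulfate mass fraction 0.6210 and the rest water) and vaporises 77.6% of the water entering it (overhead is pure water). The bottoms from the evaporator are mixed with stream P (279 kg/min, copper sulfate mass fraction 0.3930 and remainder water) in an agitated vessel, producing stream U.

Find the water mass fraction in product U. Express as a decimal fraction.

0.3720

Vapour removed = 0.776×0.379×369 = 108.52 kg/min; concentrate = 260.48 kg/min.
water reaching the mixer = 31.327 (from concentrate) + 279×0.607 = 200.68 kg/min.
Product flow = 260.48 + 279 = 539.48 kg/min; water fraction = 0.3720.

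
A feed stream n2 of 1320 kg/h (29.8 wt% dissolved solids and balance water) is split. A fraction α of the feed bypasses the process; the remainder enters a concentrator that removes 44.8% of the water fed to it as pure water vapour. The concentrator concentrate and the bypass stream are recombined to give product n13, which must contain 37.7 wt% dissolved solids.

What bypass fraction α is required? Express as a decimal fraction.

0.334

All 1320×0.298 = 393.36 kg/h of dissolved solids reaches n13, so n13 = 393.36/0.377 = 1043.4 kg/h and vapour = 276.6 kg/h.
The evaporator receives (1−α)·1320 of feed at 0.702 water and removes 0.448 of that water:
0.448×0.702×(1−α)×1320 = 276.6
(1−α) = 276.6/415.13 = 0.6663;  α = 0.3337.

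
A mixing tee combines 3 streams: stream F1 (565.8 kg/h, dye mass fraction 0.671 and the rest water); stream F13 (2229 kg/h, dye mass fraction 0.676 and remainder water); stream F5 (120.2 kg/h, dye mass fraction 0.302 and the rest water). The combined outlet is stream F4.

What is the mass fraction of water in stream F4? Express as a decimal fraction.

0.340

Total flow out = 565.8 + 2229 + 120.2 = 2915 kg/h.
water in = 565.8×0.329 + 2229×0.324 + 120.2×0.698 = 992.24 kg/h.
water mass fraction in F4 = 992.24/2915 = 0.340.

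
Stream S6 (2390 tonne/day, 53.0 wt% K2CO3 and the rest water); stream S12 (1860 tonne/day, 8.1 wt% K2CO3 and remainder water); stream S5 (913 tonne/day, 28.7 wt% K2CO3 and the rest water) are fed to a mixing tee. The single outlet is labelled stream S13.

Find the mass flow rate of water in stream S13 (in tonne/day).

water out = water in = 2390×0.470 + 1860×0.919 + 913×0.713 = 3483.6 tonne/day.

3484 tonne/day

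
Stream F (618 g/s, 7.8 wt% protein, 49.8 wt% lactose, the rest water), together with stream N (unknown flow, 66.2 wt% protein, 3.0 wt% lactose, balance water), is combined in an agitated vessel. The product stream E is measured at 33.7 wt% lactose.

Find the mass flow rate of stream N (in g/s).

Let N be the unknown flow. Total out = 618 + N.
lactose balance: 307.76 + 0.030·N = 0.337·(618 + N)
(0.030 − 0.337)·N = 0.337×618 − 307.76 = -99.498
N = -99.498 / -0.307 = 324.1 g/s

324.1 g/s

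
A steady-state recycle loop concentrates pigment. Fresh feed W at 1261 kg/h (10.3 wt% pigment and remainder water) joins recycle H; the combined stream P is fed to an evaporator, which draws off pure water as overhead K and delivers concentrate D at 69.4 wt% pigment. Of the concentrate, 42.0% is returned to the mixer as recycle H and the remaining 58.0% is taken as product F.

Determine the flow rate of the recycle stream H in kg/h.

Overall pigment balance (none leaves overhead): pigment in fresh feed = pigment in product, i.e. 1261×0.103 = (1−0.420)·D·0.694.
D = 129.88/(0.694×0.580) = 322.67 kg/h.
Recycle H = 0.420×322.67 = 135.52 kg/h.

135.5 kg/h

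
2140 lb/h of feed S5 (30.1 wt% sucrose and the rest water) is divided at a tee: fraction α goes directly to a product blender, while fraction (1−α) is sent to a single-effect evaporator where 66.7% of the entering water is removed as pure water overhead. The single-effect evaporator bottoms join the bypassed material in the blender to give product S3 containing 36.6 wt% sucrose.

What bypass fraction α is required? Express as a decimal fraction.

All 2140×0.301 = 644.14 lb/h of sucrose reaches S3, so S3 = 644.14/0.366 = 1759.9 lb/h and vapour = 380.05 lb/h.
The evaporator receives (1−α)·2140 of feed at 0.699 water and removes 0.667 of that water:
0.667×0.699×(1−α)×2140 = 380.05
(1−α) = 380.05/997.74 = 0.3809;  α = 0.6191.

0.619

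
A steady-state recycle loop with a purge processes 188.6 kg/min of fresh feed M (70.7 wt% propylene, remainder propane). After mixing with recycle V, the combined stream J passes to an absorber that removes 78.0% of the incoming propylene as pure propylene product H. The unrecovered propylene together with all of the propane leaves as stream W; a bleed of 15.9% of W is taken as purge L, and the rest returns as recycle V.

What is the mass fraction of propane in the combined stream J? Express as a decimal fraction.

propane enters only via M and leaves only via the purge: 188.6×0.293 = 0.159×(propane in W), and the absorber passes all propane, so propane in J = propane in W = 347.55 kg/min.
propylene in J: m_A = 188.6×0.707 + (1−0.159)·(1−0.780)·m_A, so m_A = 133.34/0.8150 = 163.61 kg/min.
J = 163.61 + 347.55 = 511.16 kg/min.
propane fraction in J = 347.55/511.16 = 0.680.

0.680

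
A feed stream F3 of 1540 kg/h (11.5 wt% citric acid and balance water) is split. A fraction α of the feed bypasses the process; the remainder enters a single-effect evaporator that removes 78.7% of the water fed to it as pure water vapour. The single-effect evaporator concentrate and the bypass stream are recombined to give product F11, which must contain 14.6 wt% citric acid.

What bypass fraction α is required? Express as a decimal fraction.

All 1540×0.115 = 177.1 kg/h of citric acid reaches F11, so F11 = 177.1/0.146 = 1213 kg/h and vapour = 326.99 kg/h.
The evaporator receives (1−α)·1540 of feed at 0.885 water and removes 0.787 of that water:
0.787×0.885×(1−α)×1540 = 326.99
(1−α) = 326.99/1072.6 = 0.3049;  α = 0.6951.

0.695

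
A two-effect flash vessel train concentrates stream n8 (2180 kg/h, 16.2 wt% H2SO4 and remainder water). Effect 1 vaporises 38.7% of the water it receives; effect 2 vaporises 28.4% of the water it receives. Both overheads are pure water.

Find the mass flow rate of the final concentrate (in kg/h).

water in feed = 2180×0.838 = 1826.8 kg/h.
After stage 1: water left = (1−0.387)×1826.8 = 1119.9; stream total = 1473 kg/h.
After stage 2: water left = (1−0.284)×1119.9 = 801.81; final concentrate = 1155 kg/h.

1155 kg/h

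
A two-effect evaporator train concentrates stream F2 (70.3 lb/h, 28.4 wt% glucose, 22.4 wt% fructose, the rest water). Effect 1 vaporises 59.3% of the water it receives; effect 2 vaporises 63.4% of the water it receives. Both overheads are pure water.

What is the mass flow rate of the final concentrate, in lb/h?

water in feed = 70.3×0.492 = 34.588 lb/h.
After stage 1: water left = (1−0.593)×34.588 = 14.077; stream total = 49.79 lb/h.
After stage 2: water left = (1−0.634)×14.077 = 5.1522; final concentrate = 40.865 lb/h.

40.86 lb/h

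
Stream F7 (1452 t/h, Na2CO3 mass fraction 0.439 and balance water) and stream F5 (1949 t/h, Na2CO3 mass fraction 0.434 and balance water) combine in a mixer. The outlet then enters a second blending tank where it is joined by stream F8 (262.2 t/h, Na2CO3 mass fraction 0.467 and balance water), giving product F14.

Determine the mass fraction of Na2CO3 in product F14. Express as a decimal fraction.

0.438

Overall, product flow = 3663.2 t/h.
Na2CO3 in = 1452×0.439 + 1949×0.434 + 262.2×0.467 = 1605.7 t/h.
Na2CO3 fraction in F14 = 0.438.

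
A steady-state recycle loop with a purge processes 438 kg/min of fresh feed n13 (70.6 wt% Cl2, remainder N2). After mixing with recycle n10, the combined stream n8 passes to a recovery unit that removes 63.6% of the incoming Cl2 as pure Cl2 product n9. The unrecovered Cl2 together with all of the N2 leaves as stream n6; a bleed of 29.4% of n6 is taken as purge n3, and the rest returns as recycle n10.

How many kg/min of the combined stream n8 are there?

N2 enters only via n13 and leaves only via the purge: 438×0.294 = 0.294×(N2 in n6), and the recovery unit passes all N2, so N2 in n8 = N2 in n6 = 438 kg/min.
Cl2 in n8: m_A = 438×0.706 + (1−0.294)·(1−0.636)·m_A, so m_A = 309.23/0.7430 = 416.18 kg/min.
n8 = 416.18 + 438 = 854.18 kg/min.

854.2 kg/min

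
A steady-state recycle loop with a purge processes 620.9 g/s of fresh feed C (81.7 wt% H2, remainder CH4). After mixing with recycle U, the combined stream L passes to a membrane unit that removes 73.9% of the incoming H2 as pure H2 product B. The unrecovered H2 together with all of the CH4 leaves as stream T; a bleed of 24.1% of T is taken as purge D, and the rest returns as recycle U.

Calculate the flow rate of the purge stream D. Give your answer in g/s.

153.4 g/s

CH4 enters only via C and leaves only via the purge: 620.9×0.183 = 0.241×(CH4 in T), and the membrane unit passes all CH4, so CH4 in L = CH4 in T = 471.47 g/s.
H2 in L: m_A = 620.9×0.817 + (1−0.241)·(1−0.739)·m_A, so m_A = 507.28/0.8019 = 632.59 g/s.
T = (1−0.739)×632.59 + 471.47 = 636.58 g/s.
Purge D = 0.241×636.58 = 153.42 g/s.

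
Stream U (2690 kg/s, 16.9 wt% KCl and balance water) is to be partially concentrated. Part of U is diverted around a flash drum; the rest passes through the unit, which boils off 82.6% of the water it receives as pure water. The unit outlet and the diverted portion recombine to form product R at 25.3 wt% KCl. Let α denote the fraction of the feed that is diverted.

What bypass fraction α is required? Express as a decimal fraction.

0.516

All 2690×0.169 = 454.61 kg/s of KCl reaches R, so R = 454.61/0.253 = 1796.9 kg/s and vapour = 893.12 kg/s.
The evaporator receives (1−α)·2690 of feed at 0.831 water and removes 0.826 of that water:
0.826×0.831×(1−α)×2690 = 893.12
(1−α) = 893.12/1846.4 = 0.4837;  α = 0.5163.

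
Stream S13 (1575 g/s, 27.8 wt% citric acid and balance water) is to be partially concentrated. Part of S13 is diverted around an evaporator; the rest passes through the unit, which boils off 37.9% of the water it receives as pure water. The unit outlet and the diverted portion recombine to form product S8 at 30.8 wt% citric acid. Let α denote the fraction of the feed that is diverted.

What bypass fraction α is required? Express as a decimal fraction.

0.644

All 1575×0.278 = 437.85 g/s of citric acid reaches S8, so S8 = 437.85/0.308 = 1421.6 g/s and vapour = 153.41 g/s.
The evaporator receives (1−α)·1575 of feed at 0.722 water and removes 0.379 of that water:
0.379×0.722×(1−α)×1575 = 153.41
(1−α) = 153.41/430.98 = 0.3560;  α = 0.6440.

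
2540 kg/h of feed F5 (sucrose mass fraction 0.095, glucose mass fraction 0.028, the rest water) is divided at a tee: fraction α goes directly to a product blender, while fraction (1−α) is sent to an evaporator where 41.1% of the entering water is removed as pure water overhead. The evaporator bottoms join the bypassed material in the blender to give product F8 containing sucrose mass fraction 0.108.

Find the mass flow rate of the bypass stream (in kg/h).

1692 kg/h

All 2540×0.095 = 241.3 kg/h of sucrose reaches F8, so F8 = 241.3/0.108 = 2234.3 kg/h and vapour = 305.74 kg/h.
The evaporator receives (1−α)·2540 of feed at 0.877 water and removes 0.411 of that water:
0.411×0.877×(1−α)×2540 = 305.74
(1−α) = 305.74/915.54 = 0.3339;  α = 0.6661.
Bypass flow = 0.6661×2540 = 1691.8 kg/h.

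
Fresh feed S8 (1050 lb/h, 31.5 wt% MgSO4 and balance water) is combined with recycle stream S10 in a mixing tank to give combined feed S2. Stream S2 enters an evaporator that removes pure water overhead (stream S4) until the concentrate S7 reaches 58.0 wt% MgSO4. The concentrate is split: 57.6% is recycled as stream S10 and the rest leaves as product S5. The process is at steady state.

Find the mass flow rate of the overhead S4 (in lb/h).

Overall MgSO4 balance (none leaves overhead): MgSO4 in fresh feed = MgSO4 in product, i.e. 1050×0.315 = (1−0.576)·S7·0.580.
S7 = 330.75/(0.580×0.424) = 1344.9 lb/h.
Recycle S10 = 0.576×1344.9 = 774.69 lb/h.
Combined feed S2 = 1050 + 774.69 = 1824.7 lb/h.
Overhead S4 = S2 − S7 = 1824.7 − 1344.9 = 479.74 lb/h.

479.7 lb/h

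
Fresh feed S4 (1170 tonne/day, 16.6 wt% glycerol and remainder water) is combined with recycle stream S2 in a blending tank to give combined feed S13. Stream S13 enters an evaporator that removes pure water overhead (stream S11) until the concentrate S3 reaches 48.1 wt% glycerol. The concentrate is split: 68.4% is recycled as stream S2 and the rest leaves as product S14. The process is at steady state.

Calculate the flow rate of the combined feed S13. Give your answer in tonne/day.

Overall glycerol balance (none leaves overhead): glycerol in fresh feed = glycerol in product, i.e. 1170×0.166 = (1−0.684)·S3·0.481.
S3 = 194.22/(0.481×0.316) = 1277.8 tonne/day.
Recycle S2 = 0.684×1277.8 = 874.01 tonne/day.
Combined feed S13 = 1170 + 874.01 = 2044 tonne/day.

2044 tonne/day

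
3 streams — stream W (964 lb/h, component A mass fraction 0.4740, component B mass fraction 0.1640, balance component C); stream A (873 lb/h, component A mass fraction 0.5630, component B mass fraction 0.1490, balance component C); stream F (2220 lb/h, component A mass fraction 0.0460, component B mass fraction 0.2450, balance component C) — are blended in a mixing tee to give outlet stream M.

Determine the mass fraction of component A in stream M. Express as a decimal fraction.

0.2589

Total flow out = 964 + 873 + 2220 = 4057 lb/h.
component A in = 964×0.474 + 873×0.563 + 2220×0.046 = 1050.6 lb/h.
component A mass fraction in M = 1050.6/4057 = 0.2589.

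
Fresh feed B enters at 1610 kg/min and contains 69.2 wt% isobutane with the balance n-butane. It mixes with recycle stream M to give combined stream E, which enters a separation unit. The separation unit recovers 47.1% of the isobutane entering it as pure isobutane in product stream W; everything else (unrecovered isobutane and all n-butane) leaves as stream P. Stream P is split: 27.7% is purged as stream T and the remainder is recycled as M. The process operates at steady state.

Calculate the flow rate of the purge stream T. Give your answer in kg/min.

n-butane enters only via B and leaves only via the purge: 1610×0.308 = 0.277×(n-butane in P), and the separation unit passes all n-butane, so n-butane in E = n-butane in P = 1790.2 kg/min.
isobutane in E: m_A = 1610×0.692 + (1−0.277)·(1−0.471)·m_A, so m_A = 1114.1/0.6175 = 1804.1 kg/min.
P = (1−0.471)×1804.1 + 1790.2 = 2744.6 kg/min.
Purge T = 0.277×2744.6 = 760.25 kg/min.

760.2 kg/min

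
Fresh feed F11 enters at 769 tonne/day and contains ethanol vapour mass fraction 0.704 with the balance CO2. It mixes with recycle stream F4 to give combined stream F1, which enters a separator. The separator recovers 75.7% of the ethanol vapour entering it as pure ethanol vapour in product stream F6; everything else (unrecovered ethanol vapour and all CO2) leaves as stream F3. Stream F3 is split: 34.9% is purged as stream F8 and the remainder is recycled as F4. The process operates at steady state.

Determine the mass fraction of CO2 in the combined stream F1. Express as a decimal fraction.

0.504

CO2 enters only via F11 and leaves only via the purge: 769×0.296 = 0.349×(CO2 in F3), and the separator passes all CO2, so CO2 in F1 = CO2 in F3 = 652.22 tonne/day.
ethanol vapour in F1: m_A = 769×0.704 + (1−0.349)·(1−0.757)·m_A, so m_A = 541.38/0.8418 = 643.11 tonne/day.
F1 = 643.11 + 652.22 = 1295.3 tonne/day.
CO2 fraction in F1 = 652.22/1295.3 = 0.504.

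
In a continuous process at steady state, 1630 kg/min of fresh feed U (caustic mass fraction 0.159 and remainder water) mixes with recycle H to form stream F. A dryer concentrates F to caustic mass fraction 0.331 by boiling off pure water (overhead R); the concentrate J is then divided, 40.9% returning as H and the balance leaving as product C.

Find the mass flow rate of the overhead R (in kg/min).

847 kg/min

Overall caustic balance (none leaves overhead): caustic in fresh feed = caustic in product, i.e. 1630×0.159 = (1−0.409)·J·0.331.
J = 259.17/(0.331×0.591) = 1324.9 kg/min.
Recycle H = 0.409×1324.9 = 541.87 kg/min.
Combined feed F = 1630 + 541.87 = 2171.9 kg/min.
Overhead R = F − J = 2171.9 − 1324.9 = 847.01 kg/min.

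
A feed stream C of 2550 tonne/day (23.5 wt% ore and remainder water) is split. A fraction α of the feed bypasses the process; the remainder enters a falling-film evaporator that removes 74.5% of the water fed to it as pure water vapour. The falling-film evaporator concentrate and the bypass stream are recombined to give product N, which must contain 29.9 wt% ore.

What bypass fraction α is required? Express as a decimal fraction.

All 2550×0.235 = 599.25 tonne/day of ore reaches N, so N = 599.25/0.299 = 2004.2 tonne/day and vapour = 545.82 tonne/day.
The evaporator receives (1−α)·2550 of feed at 0.765 water and removes 0.745 of that water:
0.745×0.765×(1−α)×2550 = 545.82
(1−α) = 545.82/1453.3 = 0.3756;  α = 0.6244.

0.624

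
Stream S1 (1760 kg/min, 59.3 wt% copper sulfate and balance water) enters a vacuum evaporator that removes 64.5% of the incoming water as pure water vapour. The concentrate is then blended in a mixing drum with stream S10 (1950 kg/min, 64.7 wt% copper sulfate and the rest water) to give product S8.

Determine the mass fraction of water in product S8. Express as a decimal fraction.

Vapour removed = 0.645×0.407×1760 = 462.03 kg/min; concentrate = 1298 kg/min.
water reaching the mixer = 254.29 (from concentrate) + 1950×0.353 = 942.64 kg/min.
Product flow = 1298 + 1950 = 3248 kg/min; water fraction = 0.2902.

0.2902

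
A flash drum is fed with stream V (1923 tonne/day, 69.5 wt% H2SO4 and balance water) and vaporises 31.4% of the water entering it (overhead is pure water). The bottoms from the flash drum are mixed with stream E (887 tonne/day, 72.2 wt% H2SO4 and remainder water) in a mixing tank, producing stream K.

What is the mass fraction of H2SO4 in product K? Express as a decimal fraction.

Vapour removed = 0.314×0.305×1923 = 184.17 tonne/day; concentrate = 1738.8 tonne/day.
H2SO4 reaching the mixer = 1336.5 (from concentrate) + 887×0.722 = 1976.9 tonne/day.
Product flow = 1738.8 + 887 = 2625.8 tonne/day; H2SO4 fraction = 0.753.

0.753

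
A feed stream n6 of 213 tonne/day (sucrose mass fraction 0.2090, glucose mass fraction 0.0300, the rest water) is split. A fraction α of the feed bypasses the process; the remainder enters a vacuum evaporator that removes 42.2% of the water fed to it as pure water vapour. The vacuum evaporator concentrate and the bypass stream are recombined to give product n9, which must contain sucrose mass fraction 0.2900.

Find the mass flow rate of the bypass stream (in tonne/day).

All 213×0.209 = 44.517 tonne/day of sucrose reaches n9, so n9 = 44.517/0.290 = 153.51 tonne/day and vapour = 59.493 tonne/day.
The evaporator receives (1−α)·213 of feed at 0.761 water and removes 0.422 of that water:
0.422×0.761×(1−α)×213 = 59.493
(1−α) = 59.493/68.403 = 0.8697;  α = 0.1303.
Bypass flow = 0.1303×213 = 27.745 tonne/day.

27.75 tonne/day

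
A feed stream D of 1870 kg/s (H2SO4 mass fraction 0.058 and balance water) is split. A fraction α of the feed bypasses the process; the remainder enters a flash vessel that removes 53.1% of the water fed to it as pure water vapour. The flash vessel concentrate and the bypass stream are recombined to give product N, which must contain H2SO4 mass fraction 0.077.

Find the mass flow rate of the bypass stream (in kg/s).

All 1870×0.058 = 108.46 kg/s of H2SO4 reaches N, so N = 108.46/0.077 = 1408.6 kg/s and vapour = 461.43 kg/s.
The evaporator receives (1−α)·1870 of feed at 0.942 water and removes 0.531 of that water:
0.531×0.942×(1−α)×1870 = 461.43
(1−α) = 461.43/935.38 = 0.4933;  α = 0.5067.
Bypass flow = 0.5067×1870 = 947.52 kg/s.

947.5 kg/s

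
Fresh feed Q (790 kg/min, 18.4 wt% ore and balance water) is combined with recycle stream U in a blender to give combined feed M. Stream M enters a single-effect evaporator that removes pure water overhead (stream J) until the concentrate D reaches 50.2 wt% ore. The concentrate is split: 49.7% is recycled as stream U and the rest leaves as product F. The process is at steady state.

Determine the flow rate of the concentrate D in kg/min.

Overall ore balance (none leaves overhead): ore in fresh feed = ore in product, i.e. 790×0.184 = (1−0.497)·D·0.502.
D = 145.36/(0.502×0.503) = 575.67 kg/min.

575.7 kg/min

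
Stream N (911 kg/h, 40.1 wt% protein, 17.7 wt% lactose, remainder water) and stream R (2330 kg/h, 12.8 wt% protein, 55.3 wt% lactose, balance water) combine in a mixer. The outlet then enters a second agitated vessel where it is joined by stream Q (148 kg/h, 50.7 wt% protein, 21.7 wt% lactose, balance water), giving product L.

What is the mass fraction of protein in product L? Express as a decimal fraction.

Overall, product flow = 3389 kg/h.
protein in = 911×0.401 + 2330×0.128 + 148×0.507 = 738.59 kg/h.
protein fraction in L = 0.2179.

0.2179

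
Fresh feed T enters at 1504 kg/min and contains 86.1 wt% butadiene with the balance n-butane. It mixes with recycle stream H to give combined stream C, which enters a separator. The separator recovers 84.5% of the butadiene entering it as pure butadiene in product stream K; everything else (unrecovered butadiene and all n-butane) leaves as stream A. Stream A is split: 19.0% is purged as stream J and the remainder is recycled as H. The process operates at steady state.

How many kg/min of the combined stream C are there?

n-butane enters only via T and leaves only via the purge: 1504×0.139 = 0.190×(n-butane in A), and the separator passes all n-butane, so n-butane in C = n-butane in A = 1100.3 kg/min.
butadiene in C: m_A = 1504×0.861 + (1−0.190)·(1−0.845)·m_A, so m_A = 1294.9/0.8744 = 1480.9 kg/min.
C = 1480.9 + 1100.3 = 2581.2 kg/min.

2581 kg/min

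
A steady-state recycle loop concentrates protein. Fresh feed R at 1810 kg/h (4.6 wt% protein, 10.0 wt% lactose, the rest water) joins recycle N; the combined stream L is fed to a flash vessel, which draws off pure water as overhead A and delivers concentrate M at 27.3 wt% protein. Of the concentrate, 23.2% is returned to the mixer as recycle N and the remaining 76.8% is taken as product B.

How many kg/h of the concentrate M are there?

397.1 kg/h

Overall protein balance (none leaves overhead): protein in fresh feed = protein in product, i.e. 1810×0.046 = (1−0.232)·M·0.273.
M = 83.26/(0.273×0.768) = 397.11 kg/h.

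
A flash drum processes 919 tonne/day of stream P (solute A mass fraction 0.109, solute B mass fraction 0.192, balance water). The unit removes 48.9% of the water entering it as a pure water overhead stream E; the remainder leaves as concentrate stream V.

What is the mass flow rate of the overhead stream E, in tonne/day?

water entering = 919×0.699 = 642.38 tonne/day; overhead removed = 0.489×642.38 = 314.12 tonne/day.

314.1 tonne/day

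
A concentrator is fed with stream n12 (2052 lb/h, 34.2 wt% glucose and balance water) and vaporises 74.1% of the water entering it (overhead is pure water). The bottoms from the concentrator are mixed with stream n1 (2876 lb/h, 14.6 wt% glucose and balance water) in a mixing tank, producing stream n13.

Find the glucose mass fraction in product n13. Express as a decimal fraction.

Vapour removed = 0.741×0.658×2052 = 1000.5 lb/h; concentrate = 1051.5 lb/h.
glucose reaching the mixer = 701.78 (from concentrate) + 2876×0.146 = 1121.7 lb/h.
Product flow = 1051.5 + 2876 = 3927.5 lb/h; glucose fraction = 0.2856.

0.2856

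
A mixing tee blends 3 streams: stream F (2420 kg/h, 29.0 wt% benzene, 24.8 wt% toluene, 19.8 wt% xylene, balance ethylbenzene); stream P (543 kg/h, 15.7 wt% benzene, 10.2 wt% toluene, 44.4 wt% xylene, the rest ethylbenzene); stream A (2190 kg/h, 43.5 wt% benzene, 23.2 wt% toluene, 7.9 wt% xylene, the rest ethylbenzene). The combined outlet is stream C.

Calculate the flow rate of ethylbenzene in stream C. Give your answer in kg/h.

ethylbenzene out = ethylbenzene in = 2420×0.264 + 543×0.297 + 2190×0.254 = 1356.4 kg/h.

1356 kg/h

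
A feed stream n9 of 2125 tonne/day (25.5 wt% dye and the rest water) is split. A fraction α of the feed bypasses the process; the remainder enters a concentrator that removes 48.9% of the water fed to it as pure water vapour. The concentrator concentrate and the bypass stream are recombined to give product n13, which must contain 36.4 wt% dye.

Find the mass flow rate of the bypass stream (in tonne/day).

All 2125×0.255 = 541.88 tonne/day of dye reaches n13, so n13 = 541.88/0.364 = 1488.7 tonne/day and vapour = 636.33 tonne/day.
The evaporator receives (1−α)·2125 of feed at 0.745 water and removes 0.489 of that water:
0.489×0.745×(1−α)×2125 = 636.33
(1−α) = 636.33/774.15 = 0.8220;  α = 0.1780.
Bypass flow = 0.1780×2125 = 378.3 tonne/day.

378.3 tonne/day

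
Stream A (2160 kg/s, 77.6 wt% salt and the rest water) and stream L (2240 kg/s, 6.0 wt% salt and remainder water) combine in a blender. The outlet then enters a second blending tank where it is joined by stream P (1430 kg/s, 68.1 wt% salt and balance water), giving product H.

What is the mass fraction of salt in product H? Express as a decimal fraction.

Overall, product flow = 5830 kg/s.
salt in = 2160×0.776 + 2240×0.060 + 1430×0.681 = 2784.4 kg/s.
salt fraction in H = 0.4776.

0.4776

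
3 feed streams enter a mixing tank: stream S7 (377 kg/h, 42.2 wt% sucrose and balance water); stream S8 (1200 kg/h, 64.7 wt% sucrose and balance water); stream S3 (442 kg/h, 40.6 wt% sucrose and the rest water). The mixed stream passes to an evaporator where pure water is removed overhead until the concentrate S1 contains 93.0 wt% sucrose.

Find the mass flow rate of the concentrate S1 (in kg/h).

sucrose entering = 377×0.422 + 1200×0.647 + 442×0.406 = 1114.9 kg/h.
All sucrose reports to S1, so S1 = 1114.9/0.930 = 1198.9 kg/h.

1199 kg/h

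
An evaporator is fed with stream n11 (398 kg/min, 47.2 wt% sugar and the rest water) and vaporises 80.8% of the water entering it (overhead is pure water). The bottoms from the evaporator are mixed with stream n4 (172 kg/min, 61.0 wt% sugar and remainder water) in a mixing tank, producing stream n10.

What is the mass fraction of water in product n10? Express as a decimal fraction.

Vapour removed = 0.808×0.528×398 = 169.8 kg/min; concentrate = 228.2 kg/min.
water reaching the mixer = 40.348 (from concentrate) + 172×0.390 = 107.43 kg/min.
Product flow = 228.2 + 172 = 400.2 kg/min; water fraction = 0.268.

0.268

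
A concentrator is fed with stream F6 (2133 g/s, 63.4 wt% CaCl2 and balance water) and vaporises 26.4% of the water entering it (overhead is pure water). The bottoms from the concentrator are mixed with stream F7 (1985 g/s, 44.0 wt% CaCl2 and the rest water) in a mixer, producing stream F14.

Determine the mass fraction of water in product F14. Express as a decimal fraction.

0.431

Vapour removed = 0.264×0.366×2133 = 206.1 g/s; concentrate = 1926.9 g/s.
water reaching the mixer = 574.58 (from concentrate) + 1985×0.560 = 1686.2 g/s.
Product flow = 1926.9 + 1985 = 3911.9 g/s; water fraction = 0.431.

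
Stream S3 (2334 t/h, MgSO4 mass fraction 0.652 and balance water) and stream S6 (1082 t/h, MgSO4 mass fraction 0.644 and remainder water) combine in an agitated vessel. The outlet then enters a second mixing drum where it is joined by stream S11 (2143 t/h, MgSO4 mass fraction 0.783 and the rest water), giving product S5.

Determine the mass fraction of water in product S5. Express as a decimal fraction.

0.299

Overall, product flow = 5559 t/h.
water in = 2334×0.348 + 1082×0.356 + 2143×0.217 = 1662.5 t/h.
water fraction in S5 = 0.299.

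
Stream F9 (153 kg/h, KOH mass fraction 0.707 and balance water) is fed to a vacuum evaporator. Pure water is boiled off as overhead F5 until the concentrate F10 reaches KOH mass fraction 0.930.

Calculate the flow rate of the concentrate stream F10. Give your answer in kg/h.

116.3 kg/h

KOH is conserved: 153×0.707 = 108.17 kg/h all reports to the concentrate.
Concentrate = 108.17/(target fraction) = 116.31 kg/h.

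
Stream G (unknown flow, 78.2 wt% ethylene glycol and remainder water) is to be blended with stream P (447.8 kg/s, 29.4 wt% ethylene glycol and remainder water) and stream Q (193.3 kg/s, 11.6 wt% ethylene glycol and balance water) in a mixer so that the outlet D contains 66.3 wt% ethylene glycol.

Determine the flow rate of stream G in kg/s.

2277 kg/s

Let G be the unknown flow. Total out = 641.1 + G.
ethylene glycol balance: 154.08 + 0.782·G = 0.663·(641.1 + G)
(0.782 − 0.663)·G = 0.663×641.1 − 154.08 = 270.97
G = 270.97 / 0.119 = 2277.1 kg/s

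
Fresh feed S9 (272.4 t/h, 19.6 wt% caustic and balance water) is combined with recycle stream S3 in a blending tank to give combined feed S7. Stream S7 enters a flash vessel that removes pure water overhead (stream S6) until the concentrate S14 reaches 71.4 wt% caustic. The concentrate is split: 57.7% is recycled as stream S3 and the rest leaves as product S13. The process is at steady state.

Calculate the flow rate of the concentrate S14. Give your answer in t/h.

176.8 t/h

Overall caustic balance (none leaves overhead): caustic in fresh feed = caustic in product, i.e. 272.4×0.196 = (1−0.577)·S14·0.714.
S14 = 53.39/(0.714×0.423) = 176.78 t/h.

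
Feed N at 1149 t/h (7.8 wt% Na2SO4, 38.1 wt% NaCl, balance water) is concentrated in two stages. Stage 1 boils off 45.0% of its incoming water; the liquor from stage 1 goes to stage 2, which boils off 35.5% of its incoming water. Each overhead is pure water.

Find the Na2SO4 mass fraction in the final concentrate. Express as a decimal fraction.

0.120

water in feed = 1149×0.541 = 621.61 t/h.
After stage 1: water left = (1−0.450)×621.61 = 341.88; stream total = 869.28 t/h.
After stage 2: water left = (1−0.355)×341.88 = 220.52; final concentrate = 747.91 t/h.
Na2SO4 fraction = 89.622/747.91 = 0.120.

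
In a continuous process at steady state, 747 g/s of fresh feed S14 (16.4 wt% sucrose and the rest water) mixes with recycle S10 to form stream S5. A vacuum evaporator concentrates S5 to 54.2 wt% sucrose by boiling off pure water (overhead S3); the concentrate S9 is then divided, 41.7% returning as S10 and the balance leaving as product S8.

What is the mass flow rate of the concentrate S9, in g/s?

387.7 g/s

Overall sucrose balance (none leaves overhead): sucrose in fresh feed = sucrose in product, i.e. 747×0.164 = (1−0.417)·S9·0.542.
S9 = 122.51/(0.542×0.583) = 387.7 g/s.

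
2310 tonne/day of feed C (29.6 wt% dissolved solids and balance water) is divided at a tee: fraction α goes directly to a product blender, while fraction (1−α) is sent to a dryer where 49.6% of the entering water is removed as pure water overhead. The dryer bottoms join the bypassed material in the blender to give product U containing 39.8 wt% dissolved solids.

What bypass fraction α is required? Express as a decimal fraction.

All 2310×0.296 = 683.76 tonne/day of dissolved solids reaches U, so U = 683.76/0.398 = 1718 tonne/day and vapour = 592.01 tonne/day.
The evaporator receives (1−α)·2310 of feed at 0.704 water and removes 0.496 of that water:
0.496×0.704×(1−α)×2310 = 592.01
(1−α) = 592.01/806.62 = 0.7339;  α = 0.2661.

0.266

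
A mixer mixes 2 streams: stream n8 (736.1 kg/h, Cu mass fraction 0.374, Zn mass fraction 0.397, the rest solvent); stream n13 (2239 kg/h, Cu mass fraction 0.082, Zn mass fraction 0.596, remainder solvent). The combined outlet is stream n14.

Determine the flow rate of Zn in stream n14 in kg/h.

Zn out = Zn in = 736.1×0.397 + 2239×0.596 = 1626.7 kg/h.

1627 kg/h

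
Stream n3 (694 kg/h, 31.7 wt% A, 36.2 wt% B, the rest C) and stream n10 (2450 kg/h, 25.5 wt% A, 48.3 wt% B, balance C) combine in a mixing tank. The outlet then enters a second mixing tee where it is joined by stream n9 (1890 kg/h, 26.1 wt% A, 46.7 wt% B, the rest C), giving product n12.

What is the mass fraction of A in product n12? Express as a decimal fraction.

0.2658

Overall, product flow = 5034 kg/h.
A in = 694×0.317 + 2450×0.255 + 1890×0.261 = 1338 kg/h.
A fraction in n12 = 0.2658.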